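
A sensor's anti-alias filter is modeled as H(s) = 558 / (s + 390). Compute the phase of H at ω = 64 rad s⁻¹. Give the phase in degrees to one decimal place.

-9.3°

∠(j64 + 390) = arctan(64/390) = 9.32°
∠H(j64) = −9.32° = -9.32°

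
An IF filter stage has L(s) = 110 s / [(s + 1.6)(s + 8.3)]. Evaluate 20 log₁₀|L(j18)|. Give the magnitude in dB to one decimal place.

14.9 dB

|j18| = 18
|j18 + 1.6| = √(18² + 1.6²) = 18.07
|j18 + 8.3| = √(18² + 8.3²) = 19.82
|L(j18)| = 110 × 18 / (18.07 × 19.82) = 5.5277
20 log₁₀(5.5277) = 14.85 dB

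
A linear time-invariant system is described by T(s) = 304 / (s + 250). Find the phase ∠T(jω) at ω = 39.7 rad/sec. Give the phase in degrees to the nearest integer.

∠(j39.7 + 250) = arctan(39.7/250) = 9.02°
∠T(j39.7) = −9.02° = -9.02°

-9 deg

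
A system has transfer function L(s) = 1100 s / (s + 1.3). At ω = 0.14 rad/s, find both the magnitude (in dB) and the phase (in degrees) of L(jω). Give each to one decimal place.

|L| = 41.4 dB, ∠L = 83.9°

|j0.14| = 0.14
|j0.14 + 1.3| = √(0.14² + 1.3²) = 1.308
|L(j0.14)| = 1100 × 0.14 / 1.308 = 117.78
20 log₁₀(117.78) = 41.42 dB
∠(j0.14) = 90.00°
∠(j0.14 + 1.3) = arctan(0.14/1.3) = 6.15°
∠L(j0.14) = 90.00° − 6.15° = 83.85°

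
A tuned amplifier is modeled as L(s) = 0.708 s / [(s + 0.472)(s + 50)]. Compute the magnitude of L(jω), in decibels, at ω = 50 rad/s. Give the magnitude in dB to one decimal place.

-40.0 dB

|j50| = 50
|j50 + 0.472| = √(50² + 0.472²) = 50
|j50 + 50| = √(50² + 50²) = 70.71
|L(j50)| = 0.708 × 50 / (50 × 70.71) = 0.010012
20 log₁₀(0.010012) = -39.99 dB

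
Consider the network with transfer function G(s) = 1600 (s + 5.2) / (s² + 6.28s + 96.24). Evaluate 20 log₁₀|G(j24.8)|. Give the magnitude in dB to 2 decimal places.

37.48 dB

|j24.8 + 5.2| = √(24.8² + 5.2²) = 25.34
|(j24.8)² + 6.28(j24.8) + 96.24| = |-518.8 + j155.74| = 541.7
|G(j24.8)| = 1600 × 25.34 / 541.7 = 74.848
20 log₁₀(74.848) = 37.484 dB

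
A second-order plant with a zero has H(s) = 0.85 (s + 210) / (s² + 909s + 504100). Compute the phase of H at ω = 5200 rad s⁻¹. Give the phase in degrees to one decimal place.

-82.2°

∠(j5200 + 210) = arctan(5200/210) = 87.69°
∠[(j5200)² + 909(j5200) + 504100] = ∠[-2.6536e+07 + j4.7268e+06] = 169.90°
∠H(j5200) = 87.69° − 169.90° = -82.21°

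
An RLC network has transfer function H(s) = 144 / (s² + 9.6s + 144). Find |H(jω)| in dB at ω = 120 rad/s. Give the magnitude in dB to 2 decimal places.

|(j120)² + 9.6(j120) + 144| = |-14256 + j1152| = 1.43e+04
|H(j120)| = 144 / 1.43e+04 = 0.010068
20 log₁₀(0.010068) = -39.941 dB

-39.94 dB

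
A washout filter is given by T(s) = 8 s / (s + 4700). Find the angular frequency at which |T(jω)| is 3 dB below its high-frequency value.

For a single-pole high-pass, the −3 dB point is at the pole: ω = 4700 rad/s.

4700 rad/s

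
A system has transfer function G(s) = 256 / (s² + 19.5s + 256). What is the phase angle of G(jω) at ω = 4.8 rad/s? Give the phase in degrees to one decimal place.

-21.9°

∠[(j4.8)² + 19.5(j4.8) + 256] = ∠[232.96 + j93.6] = 21.89°
∠G(j4.8) = −21.89° = -21.89°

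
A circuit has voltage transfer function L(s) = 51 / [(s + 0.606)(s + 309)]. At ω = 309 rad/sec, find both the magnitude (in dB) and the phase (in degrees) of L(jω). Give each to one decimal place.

|L| = -68.5 dB, ∠L = -134.9 deg

|j309 + 0.606| = √(309² + 0.606²) = 309
|j309 + 309| = √(309² + 309²) = 437
|L(j309)| = 51 / (309 × 437) = 0.00037769
20 log₁₀(0.00037769) = -68.46 dB
∠(j309 + 0.606) = arctan(309/0.606) = 89.89°
∠(j309 + 309) = arctan(309/309) = 45.00°
∠L(j309) = − (89.89° + 45.00°) = -134.89°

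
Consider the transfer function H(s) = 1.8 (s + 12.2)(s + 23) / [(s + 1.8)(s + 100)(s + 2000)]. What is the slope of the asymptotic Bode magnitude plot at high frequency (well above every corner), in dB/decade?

-20 dB/decade

With 2 zeros and 3 poles, the high-frequency asymptotic slope is 20 × (2 − 3) = -20 dB/decade.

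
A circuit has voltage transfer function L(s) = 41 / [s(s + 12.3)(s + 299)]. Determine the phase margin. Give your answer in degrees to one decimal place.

89.9°

Gain crossover: |L(jω)| = 1 at ω ≈ 0.0111 rad/s.
∠L(j0.0111) = −90° − arctan(0.0111/12.3) − arctan(0.0111/299) ≈ -90.05°
PM = 180° + (-90.05°) = 89.95°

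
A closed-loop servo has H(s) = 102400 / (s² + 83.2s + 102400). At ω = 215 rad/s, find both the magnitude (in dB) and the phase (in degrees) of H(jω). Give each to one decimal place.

|(j215)² + 83.2(j215) + 102400| = |56175 + j17888| = 5.895e+04
|H(j215)| = 102400 / 5.895e+04 = 1.7369
20 log₁₀(1.7369) = 4.80 dB
∠[(j215)² + 83.2(j215) + 102400] = ∠[56175 + j17888] = 17.66°
∠H(j215) = −17.66° = -17.66°

|H| = 4.8 dB, ∠H = -17.7 deg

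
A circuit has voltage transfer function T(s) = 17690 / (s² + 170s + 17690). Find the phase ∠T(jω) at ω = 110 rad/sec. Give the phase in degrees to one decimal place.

-73.4°

∠[(j110)² + 170(j110) + 17690] = ∠[5590 + j18700] = 73.36°
∠T(j110) = −73.36° = -73.36°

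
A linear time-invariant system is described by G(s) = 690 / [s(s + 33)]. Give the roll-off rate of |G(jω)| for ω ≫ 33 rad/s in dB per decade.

With 0 zeros and 2 poles, the high-frequency asymptotic slope is 20 × (0 − 2) = -40 dB/decade.

-40 dB/decade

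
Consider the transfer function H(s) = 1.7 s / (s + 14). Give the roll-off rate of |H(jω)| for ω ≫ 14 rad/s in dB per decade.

0 dB/decade

With 1 zero and 1 pole, the high-frequency asymptotic slope is 20 × (1 − 1) = 0 dB/decade.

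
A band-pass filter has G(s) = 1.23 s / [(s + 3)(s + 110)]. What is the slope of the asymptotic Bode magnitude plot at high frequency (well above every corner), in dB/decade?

-20 dB/decade

With 1 zero and 2 poles, the high-frequency asymptotic slope is 20 × (1 − 2) = -20 dB/decade.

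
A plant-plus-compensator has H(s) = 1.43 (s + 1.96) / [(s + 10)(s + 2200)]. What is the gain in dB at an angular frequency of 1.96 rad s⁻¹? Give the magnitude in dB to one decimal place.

|j1.96 + 1.96| = √(1.96² + 1.96²) = 2.772
|j1.96 + 10| = √(1.96² + 10²) = 10.19
|j1.96 + 2200| = √(1.96² + 2200²) = 2200
|H(j1.96)| = 1.43 × 2.772 / (10.19 × 2200) = 0.00017681
20 log₁₀(0.00017681) = -75.05 dB

-75.1 dB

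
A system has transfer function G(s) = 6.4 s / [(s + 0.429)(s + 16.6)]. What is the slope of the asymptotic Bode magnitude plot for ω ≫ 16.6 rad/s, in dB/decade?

-20 dB/decade

With 1 zero and 2 poles, the high-frequency asymptotic slope is 20 × (1 − 2) = -20 dB/decade.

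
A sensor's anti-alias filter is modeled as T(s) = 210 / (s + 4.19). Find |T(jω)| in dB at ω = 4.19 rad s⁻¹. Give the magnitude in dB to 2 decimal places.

|j4.19 + 4.19| = √(4.19² + 4.19²) = 5.926
|T(j4.19)| = 210 / 5.926 = 35.44
20 log₁₀(35.44) = 30.990 dB

30.99 dB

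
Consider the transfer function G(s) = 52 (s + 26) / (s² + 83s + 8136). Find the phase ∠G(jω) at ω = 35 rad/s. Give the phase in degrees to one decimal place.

30.6°

∠(j35 + 26) = arctan(35/26) = 53.39°
∠[(j35)² + 83(j35) + 8136] = ∠[6911 + j2905] = 22.80°
∠G(j35) = 53.39° − 22.80° = 30.59°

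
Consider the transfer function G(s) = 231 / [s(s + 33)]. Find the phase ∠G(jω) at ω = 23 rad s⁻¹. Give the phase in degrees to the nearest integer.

-125°

∠(j23 + 33) = arctan(23/33) = 34.88°
∠(j23) = 90.00°
∠G(j23) = − (34.88° + 90.00°) = -124.88°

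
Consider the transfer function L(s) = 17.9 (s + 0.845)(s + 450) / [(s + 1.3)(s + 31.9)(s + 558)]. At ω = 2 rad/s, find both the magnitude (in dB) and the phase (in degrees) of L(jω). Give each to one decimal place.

|j2 + 0.845| = √(2² + 0.845²) = 2.171
|j2 + 450| = √(2² + 450²) = 450
|j2 + 1.3| = √(2² + 1.3²) = 2.385
|j2 + 31.9| = √(2² + 31.9²) = 31.96
|j2 + 558| = √(2² + 558²) = 558
|L(j2)| = 17.9 × 2.171 × 450 / (2.385 × 31.96 × 558) = 0.41108
20 log₁₀(0.41108) = -7.72 dB
∠(j2 + 0.845) = arctan(2/0.845) = 67.10°
∠(j2 + 450) = arctan(2/450) = 0.25°
∠(j2 + 1.3) = arctan(2/1.3) = 56.98°
∠(j2 + 31.9) = arctan(2/31.9) = 3.59°
∠(j2 + 558) = arctan(2/558) = 0.21°
∠L(j2) = 67.10° + 0.25° − (56.98° + 3.59° + 0.21°) = 6.58°

|L| = -7.7 dB, ∠L = 6.6 deg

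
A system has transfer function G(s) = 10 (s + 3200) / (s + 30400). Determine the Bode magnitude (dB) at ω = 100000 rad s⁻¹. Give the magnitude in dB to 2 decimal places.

|j100000 + 3200| = √(100000² + 3200²) = 1.001e+05
|j100000 + 30400| = √(100000² + 30400²) = 1.045e+05
|G(j100000)| = 10 × 1.001e+05 / 1.045e+05 = 9.5726
20 log₁₀(9.5726) = 19.621 dB

19.62 dB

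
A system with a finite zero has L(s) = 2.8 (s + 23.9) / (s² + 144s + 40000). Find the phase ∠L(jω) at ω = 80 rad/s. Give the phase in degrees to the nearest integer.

54°

∠(j80 + 23.9) = arctan(80/23.9) = 73.37°
∠[(j80)² + 144(j80) + 40000] = ∠[33600 + j11520] = 18.92°
∠L(j80) = 73.37° − 18.92° = 54.44°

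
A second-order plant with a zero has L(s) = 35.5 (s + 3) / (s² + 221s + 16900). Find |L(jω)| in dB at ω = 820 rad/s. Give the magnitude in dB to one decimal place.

-27.4 dB

|j820 + 3| = √(820² + 3²) = 820
|(j820)² + 221(j820) + 16900| = |-6.555e+05 + j1.8122e+05| = 6.801e+05
|L(j820)| = 35.5 × 820 / 6.801e+05 = 0.042804
20 log₁₀(0.042804) = -27.37 dB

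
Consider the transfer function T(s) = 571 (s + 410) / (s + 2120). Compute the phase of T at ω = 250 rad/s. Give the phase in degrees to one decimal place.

∠(j250 + 410) = arctan(250/410) = 31.37°
∠(j250 + 2120) = arctan(250/2120) = 6.73°
∠T(j250) = 31.37° − 6.73° = 24.65°

24.6°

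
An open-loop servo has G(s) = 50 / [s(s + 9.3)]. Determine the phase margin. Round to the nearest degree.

63°

Gain crossover: |G(jω)| = 1 at ω ≈ 4.78 rad/sec.
∠G(j4.78) = −90° − arctan(4.78/9.3) ≈ -117.21°
PM = 180° + (-117.21°) = 62.79°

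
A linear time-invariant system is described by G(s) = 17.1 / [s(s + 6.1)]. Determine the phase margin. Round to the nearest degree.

Gain crossover: |G(jω)| = 1 at ω ≈ 2.58 rad/s.
∠G(j2.58) = −90° − arctan(2.58/6.1) ≈ -112.94°
PM = 180° + (-112.94°) = 67.06°

67°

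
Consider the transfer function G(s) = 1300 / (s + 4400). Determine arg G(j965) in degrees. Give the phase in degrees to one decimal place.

-12.4°

∠(j965 + 4400) = arctan(965/4400) = 12.37°
∠G(j965) = −12.37° = -12.37°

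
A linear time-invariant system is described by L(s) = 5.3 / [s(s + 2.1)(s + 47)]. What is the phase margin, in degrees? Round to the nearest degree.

Gain crossover: |L(jω)| = 1 at ω ≈ 0.0537 rad/sec.
∠L(j0.0537) = −90° − arctan(0.0537/2.1) − arctan(0.0537/47) ≈ -91.53°
PM = 180° + (-91.53°) = 88.47°

88 deg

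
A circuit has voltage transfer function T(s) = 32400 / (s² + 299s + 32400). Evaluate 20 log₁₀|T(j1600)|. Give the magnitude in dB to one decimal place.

-38.0 dB

|(j1600)² + 299(j1600) + 32400| = |-2.5276e+06 + j4.784e+05| = 2.572e+06
|T(j1600)| = 32400 / 2.572e+06 = 0.012595
20 log₁₀(0.012595) = -38.00 dB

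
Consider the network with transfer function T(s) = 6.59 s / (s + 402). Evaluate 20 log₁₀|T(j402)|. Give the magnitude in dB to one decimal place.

13.4 dB

|j402| = 402
|j402 + 402| = √(402² + 402²) = 568.5
|T(j402)| = 6.59 × 402 / 568.5 = 4.6598
20 log₁₀(4.6598) = 13.37 dB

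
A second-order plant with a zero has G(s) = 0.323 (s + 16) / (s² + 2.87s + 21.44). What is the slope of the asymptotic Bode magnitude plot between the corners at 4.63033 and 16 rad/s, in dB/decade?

-40 dB/decade

In this band the factors already past their corner are: complex pole pair at ωₙ ≈ 4.63; net slope = -40 dB/decade.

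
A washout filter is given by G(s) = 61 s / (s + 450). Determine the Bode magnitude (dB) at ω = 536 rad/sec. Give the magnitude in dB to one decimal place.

33.4 dB

|j536| = 536
|j536 + 450| = √(536² + 450²) = 699.9
|G(j536)| = 61 × 536 / 699.9 = 46.718
20 log₁₀(46.718) = 33.39 dB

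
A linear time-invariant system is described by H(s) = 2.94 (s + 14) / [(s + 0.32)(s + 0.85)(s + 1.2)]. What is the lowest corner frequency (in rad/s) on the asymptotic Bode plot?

0.32 rad/s

Break frequencies occur at each pole and zero magnitude: 0.32 rad/s, 0.85 rad/s, 1.2 rad/s, 14 rad/s.
The lowest is 0.32 rad/s.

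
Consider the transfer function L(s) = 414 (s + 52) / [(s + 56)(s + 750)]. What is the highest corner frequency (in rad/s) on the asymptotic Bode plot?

750 rad/s

Break frequencies occur at each pole and zero magnitude: 52 rad/s, 56 rad/s, 750 rad/s.
The highest is 750 rad/s.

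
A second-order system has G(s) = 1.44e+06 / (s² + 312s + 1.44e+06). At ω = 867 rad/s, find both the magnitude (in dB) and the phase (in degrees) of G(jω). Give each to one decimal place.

|G| = 5.8 dB, ∠G = -21.5°

|(j867)² + 312(j867) + 1.44e+06| = |6.8831e+05 + j2.705e+05| = 7.396e+05
|G(j867)| = 1.44e+06 / 7.396e+05 = 1.9471
20 log₁₀(1.9471) = 5.79 dB
∠[(j867)² + 312(j867) + 1.44e+06] = ∠[6.8831e+05 + j2.705e+05] = 21.45°
∠G(j867) = −21.45° = -21.45°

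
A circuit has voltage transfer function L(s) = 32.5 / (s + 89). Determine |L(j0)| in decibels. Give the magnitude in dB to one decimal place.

L(0) = 32.5 / 89 = 0.36517
20 log₁₀(0.36517) = -8.75 dB

-8.8 dB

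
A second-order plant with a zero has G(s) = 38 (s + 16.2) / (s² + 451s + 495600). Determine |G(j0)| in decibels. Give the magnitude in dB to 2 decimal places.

-58.12 dB

G(0) = 38 × 16.2 / 495600 = 0.0012421
20 log₁₀(0.0012421) = -58.117 dB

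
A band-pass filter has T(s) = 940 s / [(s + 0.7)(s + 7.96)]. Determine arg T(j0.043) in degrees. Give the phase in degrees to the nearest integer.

86°

∠(j0.043) = 90.00°
∠(j0.043 + 0.7) = arctan(0.043/0.7) = 3.52°
∠(j0.043 + 7.96) = arctan(0.043/7.96) = 0.31°
∠T(j0.043) = 90.00° − (3.52° + 0.31°) = 86.18°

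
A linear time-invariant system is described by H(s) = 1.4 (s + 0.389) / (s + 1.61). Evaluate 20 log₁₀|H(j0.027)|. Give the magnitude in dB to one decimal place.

-9.4 dB

|j0.027 + 0.389| = √(0.027² + 0.389²) = 0.3899
|j0.027 + 1.61| = √(0.027² + 1.61²) = 1.61
|H(j0.027)| = 1.4 × 0.3899 / 1.61 = 0.33903
20 log₁₀(0.33903) = -9.40 dB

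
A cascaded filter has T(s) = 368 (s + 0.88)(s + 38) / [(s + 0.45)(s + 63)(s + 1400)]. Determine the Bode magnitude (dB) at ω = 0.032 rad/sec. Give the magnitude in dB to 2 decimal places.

|j0.032 + 0.88| = √(0.032² + 0.88²) = 0.8806
|j0.032 + 38| = √(0.032² + 38²) = 38
|j0.032 + 0.45| = √(0.032² + 0.45²) = 0.4511
|j0.032 + 63| = √(0.032² + 63²) = 63
|j0.032 + 1400| = √(0.032² + 1400²) = 1400
|T(j0.032)| = 368 × 0.8806 × 38 / (0.4511 × 63 × 1400) = 0.30947
20 log₁₀(0.30947) = -10.188 dB

-10.19 dB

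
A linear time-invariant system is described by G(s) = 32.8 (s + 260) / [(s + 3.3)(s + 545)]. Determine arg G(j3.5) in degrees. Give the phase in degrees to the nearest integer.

∠(j3.5 + 260) = arctan(3.5/260) = 0.77°
∠(j3.5 + 3.3) = arctan(3.5/3.3) = 46.68°
∠(j3.5 + 545) = arctan(3.5/545) = 0.37°
∠G(j3.5) = 0.77° − (46.68° + 0.37°) = -46.28°

-46°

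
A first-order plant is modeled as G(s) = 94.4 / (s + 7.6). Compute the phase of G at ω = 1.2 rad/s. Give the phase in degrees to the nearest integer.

∠(j1.2 + 7.6) = arctan(1.2/7.6) = 8.97°
∠G(j1.2) = −8.97° = -8.97°

-9°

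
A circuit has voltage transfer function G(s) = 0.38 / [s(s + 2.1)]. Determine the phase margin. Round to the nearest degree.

85 deg

Gain crossover: |G(jω)| = 1 at ω ≈ 0.18 rad/sec.
∠G(j0.18) = −90° − arctan(0.18/2.1) ≈ -94.91°
PM = 180° + (-94.91°) = 85.09°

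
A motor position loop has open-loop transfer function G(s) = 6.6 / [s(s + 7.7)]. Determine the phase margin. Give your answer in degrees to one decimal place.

Gain crossover: |G(jω)| = 1 at ω ≈ 0.852 rad/sec.
∠G(j0.852) = −90° − arctan(0.852/7.7) ≈ -96.31°
PM = 180° + (-96.31°) = 83.69°

83.7 deg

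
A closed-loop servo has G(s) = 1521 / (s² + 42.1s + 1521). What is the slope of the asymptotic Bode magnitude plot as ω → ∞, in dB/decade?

With 0 zeros and 2 poles, the high-frequency asymptotic slope is 20 × (0 − 2) = -40 dB/decade.

-40 dB/decade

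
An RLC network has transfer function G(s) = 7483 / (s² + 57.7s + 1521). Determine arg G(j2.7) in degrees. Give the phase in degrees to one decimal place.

∠[(j2.7)² + 57.7(j2.7) + 1521] = ∠[1513.7 + j155.79] = 5.88°
∠G(j2.7) = −5.88° = -5.88°

-5.9 deg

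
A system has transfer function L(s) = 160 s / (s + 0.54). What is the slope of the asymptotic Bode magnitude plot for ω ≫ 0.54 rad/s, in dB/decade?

With 1 zero and 1 pole, the high-frequency asymptotic slope is 20 × (1 − 1) = 0 dB/decade.

0 dB/decade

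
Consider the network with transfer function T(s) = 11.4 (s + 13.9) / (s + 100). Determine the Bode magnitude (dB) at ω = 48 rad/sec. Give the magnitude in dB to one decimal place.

14.2 dB

|j48 + 13.9| = √(48² + 13.9²) = 49.97
|j48 + 100| = √(48² + 100²) = 110.9
|T(j48)| = 11.4 × 49.97 / 110.9 = 5.1358
20 log₁₀(5.1358) = 14.21 dB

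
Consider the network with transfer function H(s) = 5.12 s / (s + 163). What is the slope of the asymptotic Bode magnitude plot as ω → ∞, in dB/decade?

With 1 zero and 1 pole, the high-frequency asymptotic slope is 20 × (1 − 1) = 0 dB/decade.

0 dB/decade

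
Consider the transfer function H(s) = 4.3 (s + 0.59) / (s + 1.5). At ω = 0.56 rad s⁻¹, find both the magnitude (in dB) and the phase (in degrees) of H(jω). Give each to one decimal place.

|j0.56 + 0.59| = √(0.56² + 0.59²) = 0.8134
|j0.56 + 1.5| = √(0.56² + 1.5²) = 1.601
|H(j0.56)| = 4.3 × 0.8134 / 1.601 = 2.1846
20 log₁₀(2.1846) = 6.79 dB
∠(j0.56 + 0.59) = arctan(0.56/0.59) = 43.51°
∠(j0.56 + 1.5) = arctan(0.56/1.5) = 20.47°
∠H(j0.56) = 43.51° − 20.47° = 23.03°

|H| = 6.8 dB, ∠H = 23.0°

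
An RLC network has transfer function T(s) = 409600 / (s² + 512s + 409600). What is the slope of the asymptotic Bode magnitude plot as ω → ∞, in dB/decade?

With 0 zeros and 2 poles, the high-frequency asymptotic slope is 20 × (0 − 2) = -40 dB/decade.

-40 dB/decade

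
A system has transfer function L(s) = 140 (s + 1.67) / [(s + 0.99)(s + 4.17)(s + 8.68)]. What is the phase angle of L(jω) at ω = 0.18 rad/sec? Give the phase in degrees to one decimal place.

∠(j0.18 + 1.67) = arctan(0.18/1.67) = 6.15°
∠(j0.18 + 0.99) = arctan(0.18/0.99) = 10.30°
∠(j0.18 + 4.17) = arctan(0.18/4.17) = 2.47°
∠(j0.18 + 8.68) = arctan(0.18/8.68) = 1.19°
∠L(j0.18) = 6.15° − (10.30° + 2.47° + 1.19°) = -7.81°

-7.8°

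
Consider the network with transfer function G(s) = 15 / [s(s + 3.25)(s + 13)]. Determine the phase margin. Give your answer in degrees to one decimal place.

82.2 deg

Gain crossover: |G(jω)| = 1 at ω ≈ 0.353 rad/s.
∠G(j0.353) = −90° − arctan(0.353/3.25) − arctan(0.353/13) ≈ -97.75°
PM = 180° + (-97.75°) = 82.25°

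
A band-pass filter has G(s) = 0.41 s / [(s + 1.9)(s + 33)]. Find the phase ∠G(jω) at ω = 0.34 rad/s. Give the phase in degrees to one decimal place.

∠(j0.34) = 90.00°
∠(j0.34 + 1.9) = arctan(0.34/1.9) = 10.15°
∠(j0.34 + 33) = arctan(0.34/33) = 0.59°
∠G(j0.34) = 90.00° − (10.15° + 0.59°) = 79.26°

79.3°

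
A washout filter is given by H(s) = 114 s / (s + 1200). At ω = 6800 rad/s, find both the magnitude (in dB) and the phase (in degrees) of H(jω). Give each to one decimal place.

|j6800| = 6800
|j6800 + 1200| = √(6800² + 1200²) = 6905
|H(j6800)| = 114 × 6800 / 6905 = 112.27
20 log₁₀(112.27) = 41.00 dB
∠(j6800) = 90.00°
∠(j6800 + 1200) = arctan(6800/1200) = 79.99°
∠H(j6800) = 90.00° − 79.99° = 10.01°

|H| = 41.0 dB, ∠H = 10.0 deg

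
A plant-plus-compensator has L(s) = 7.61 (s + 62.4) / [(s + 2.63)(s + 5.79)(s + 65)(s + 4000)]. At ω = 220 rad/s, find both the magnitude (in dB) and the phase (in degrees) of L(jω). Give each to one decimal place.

|j220 + 62.4| = √(220² + 62.4²) = 228.7
|j220 + 2.63| = √(220² + 2.63²) = 220
|j220 + 5.79| = √(220² + 5.79²) = 220.1
|j220 + 65| = √(220² + 65²) = 229.4
|j220 + 4000| = √(220² + 4000²) = 4006
|L(j220)| = 7.61 × 228.7 / (220 × 220.1 × 229.4 × 4006) = 3.9108e-08
20 log₁₀(3.9108e-08) = -148.15 dB
∠(j220 + 62.4) = arctan(220/62.4) = 74.16°
∠(j220 + 2.63) = arctan(220/2.63) = 89.32°
∠(j220 + 5.79) = arctan(220/5.79) = 88.49°
∠(j220 + 65) = arctan(220/65) = 73.54°
∠(j220 + 4000) = arctan(220/4000) = 3.15°
∠L(j220) = 74.16° − (89.32° + 88.49° + 73.54° + 3.15°) = -180.33°

|L| = -148.2 dB, ∠L = -180.3°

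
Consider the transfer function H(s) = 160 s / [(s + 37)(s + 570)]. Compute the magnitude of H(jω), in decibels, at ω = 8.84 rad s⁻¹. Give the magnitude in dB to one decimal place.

|j8.84| = 8.84
|j8.84 + 37| = √(8.84² + 37²) = 38.04
|j8.84 + 570| = √(8.84² + 570²) = 570.1
|H(j8.84)| = 160 × 8.84 / (38.04 × 570.1) = 0.065221
20 log₁₀(0.065221) = -23.71 dB

-23.7 dB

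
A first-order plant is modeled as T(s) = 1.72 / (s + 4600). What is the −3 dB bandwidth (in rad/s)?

For a single-pole low-pass, the −3 dB point is at the pole: ω = 4600 rad/s.

4600 rad/s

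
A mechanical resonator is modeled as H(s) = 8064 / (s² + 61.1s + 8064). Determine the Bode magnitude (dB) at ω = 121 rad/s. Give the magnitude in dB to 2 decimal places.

|(j121)² + 61.1(j121) + 8064| = |-6577 + j7393.1| = 9895
|H(j121)| = 8064 / 9895 = 0.81494
20 log₁₀(0.81494) = -1.777 dB

-1.78 dB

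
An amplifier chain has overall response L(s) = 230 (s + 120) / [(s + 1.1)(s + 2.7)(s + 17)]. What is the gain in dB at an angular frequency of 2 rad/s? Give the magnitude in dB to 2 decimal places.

|j2 + 120| = √(2² + 120²) = 120
|j2 + 1.1| = √(2² + 1.1²) = 2.283
|j2 + 2.7| = √(2² + 2.7²) = 3.36
|j2 + 17| = √(2² + 17²) = 17.12
|L(j2)| = 230 × 120 / (2.283 × 3.36 × 17.12) = 210.27
20 log₁₀(210.27) = 46.455 dB

46.46 dB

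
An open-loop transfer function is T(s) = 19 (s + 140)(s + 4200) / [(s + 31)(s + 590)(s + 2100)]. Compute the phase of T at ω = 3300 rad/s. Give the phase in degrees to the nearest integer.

-101 deg

∠(j3300 + 140) = arctan(3300/140) = 87.57°
∠(j3300 + 4200) = arctan(3300/4200) = 38.16°
∠(j3300 + 31) = arctan(3300/31) = 89.46°
∠(j3300 + 590) = arctan(3300/590) = 79.86°
∠(j3300 + 2100) = arctan(3300/2100) = 57.53°
∠T(j3300) = 87.57° + 38.16° − (89.46° + 79.86° + 57.53°) = -101.13°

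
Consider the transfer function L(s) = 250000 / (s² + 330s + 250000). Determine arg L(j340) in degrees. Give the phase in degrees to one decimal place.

-39.9°

∠[(j340)² + 330(j340) + 250000] = ∠[1.344e+05 + j1.122e+05] = 39.86°
∠L(j340) = −39.86° = -39.86°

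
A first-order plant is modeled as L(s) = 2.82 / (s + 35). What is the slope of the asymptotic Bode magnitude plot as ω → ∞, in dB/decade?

-20 dB/decade

With 0 zeros and 1 pole, the high-frequency asymptotic slope is 20 × (0 − 1) = -20 dB/decade.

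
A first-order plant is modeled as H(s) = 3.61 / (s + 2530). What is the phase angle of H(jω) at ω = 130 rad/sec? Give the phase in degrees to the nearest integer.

-3°

∠(j130 + 2530) = arctan(130/2530) = 2.94°
∠H(j130) = −2.94° = -2.94°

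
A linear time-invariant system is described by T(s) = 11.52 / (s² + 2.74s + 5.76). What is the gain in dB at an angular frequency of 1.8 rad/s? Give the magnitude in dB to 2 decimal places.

6.36 dB

|(j1.8)² + 2.74(j1.8) + 5.76| = |2.52 + j4.932| = 5.539
|T(j1.8)| = 11.52 / 5.539 = 2.08
20 log₁₀(2.08) = 6.361 dB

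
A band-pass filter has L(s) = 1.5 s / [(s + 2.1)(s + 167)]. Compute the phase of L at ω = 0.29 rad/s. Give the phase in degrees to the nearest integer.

82°

∠(j0.29) = 90.00°
∠(j0.29 + 2.1) = arctan(0.29/2.1) = 7.86°
∠(j0.29 + 167) = arctan(0.29/167) = 0.10°
∠L(j0.29) = 90.00° − (7.86° + 0.10°) = 82.04°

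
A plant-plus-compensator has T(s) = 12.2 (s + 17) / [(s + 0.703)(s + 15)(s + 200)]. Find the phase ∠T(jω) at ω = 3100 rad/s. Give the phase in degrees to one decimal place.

∠(j3100 + 17) = arctan(3100/17) = 89.69°
∠(j3100 + 0.703) = arctan(3100/0.703) = 89.99°
∠(j3100 + 15) = arctan(3100/15) = 89.72°
∠(j3100 + 200) = arctan(3100/200) = 86.31°
∠T(j3100) = 89.69° − (89.99° + 89.72° + 86.31°) = -176.33°

-176.3 deg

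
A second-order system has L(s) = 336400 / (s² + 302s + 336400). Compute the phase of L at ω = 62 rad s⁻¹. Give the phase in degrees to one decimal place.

-3.2°

∠[(j62)² + 302(j62) + 336400] = ∠[3.3256e+05 + j18724] = 3.22°
∠L(j62) = −3.22° = -3.22°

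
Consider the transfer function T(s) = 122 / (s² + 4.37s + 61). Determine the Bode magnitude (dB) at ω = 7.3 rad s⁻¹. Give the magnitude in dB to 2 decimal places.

11.40 dB

|(j7.3)² + 4.37(j7.3) + 61| = |7.71 + j31.901| = 32.82
|T(j7.3)| = 122 / 32.82 = 3.7173
20 log₁₀(3.7173) = 11.405 dB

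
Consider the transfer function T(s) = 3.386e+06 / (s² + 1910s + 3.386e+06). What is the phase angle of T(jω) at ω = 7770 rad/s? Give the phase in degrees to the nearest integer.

-165°

∠[(j7770)² + 1910(j7770) + 3.386e+06] = ∠[-5.6987e+07 + j1.4841e+07] = 165.40°
∠T(j7770) = −165.40° = -165.40°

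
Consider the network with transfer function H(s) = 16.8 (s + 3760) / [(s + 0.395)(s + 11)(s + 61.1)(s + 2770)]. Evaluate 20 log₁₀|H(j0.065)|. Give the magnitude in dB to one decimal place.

-21.4 dB

|j0.065 + 3760| = √(0.065² + 3760²) = 3760
|j0.065 + 0.395| = √(0.065² + 0.395²) = 0.4003
|j0.065 + 11| = √(0.065² + 11²) = 11
|j0.065 + 61.1| = √(0.065² + 61.1²) = 61.1
|j0.065 + 2770| = √(0.065² + 2770²) = 2770
|H(j0.065)| = 16.8 × 3760 / (0.4003 × 11 × 61.1 × 2770) = 0.084757
20 log₁₀(0.084757) = -21.44 dB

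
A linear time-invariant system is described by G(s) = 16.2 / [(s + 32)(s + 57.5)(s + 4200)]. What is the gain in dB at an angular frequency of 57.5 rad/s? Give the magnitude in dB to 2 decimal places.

|j57.5 + 32| = √(57.5² + 32²) = 65.8
|j57.5 + 57.5| = √(57.5² + 57.5²) = 81.32
|j57.5 + 4200| = √(57.5² + 4200²) = 4200
|G(j57.5)| = 16.2 / (65.8 × 81.32 × 4200) = 7.2075e-07
20 log₁₀(7.2075e-07) = -122.844 dB

-122.84 dB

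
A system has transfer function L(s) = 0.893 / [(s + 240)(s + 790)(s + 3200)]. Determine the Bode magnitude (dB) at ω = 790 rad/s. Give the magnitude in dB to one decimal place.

-190.6 dB

|j790 + 240| = √(790² + 240²) = 825.7
|j790 + 790| = √(790² + 790²) = 1117
|j790 + 3200| = √(790² + 3200²) = 3296
|L(j790)| = 0.893 / (825.7 × 1117 × 3296) = 2.9371e-10
20 log₁₀(2.9371e-10) = -190.64 dB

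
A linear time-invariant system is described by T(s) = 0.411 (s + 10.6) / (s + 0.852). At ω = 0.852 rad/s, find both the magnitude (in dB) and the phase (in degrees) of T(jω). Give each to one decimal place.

|j0.852 + 10.6| = √(0.852² + 10.6²) = 10.63
|j0.852 + 0.852| = √(0.852² + 0.852²) = 1.205
|T(j0.852)| = 0.411 × 10.63 / 1.205 = 3.6274
20 log₁₀(3.6274) = 11.19 dB
∠(j0.852 + 10.6) = arctan(0.852/10.6) = 4.60°
∠(j0.852 + 0.852) = arctan(0.852/0.852) = 45.00°
∠T(j0.852) = 4.60° − 45.00° = -40.40°

|T| = 11.2 dB, ∠T = -40.4°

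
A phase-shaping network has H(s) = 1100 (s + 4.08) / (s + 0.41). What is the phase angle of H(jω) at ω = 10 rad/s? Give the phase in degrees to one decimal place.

-19.8°

∠(j10 + 4.08) = arctan(10/4.08) = 67.80°
∠(j10 + 0.41) = arctan(10/0.41) = 87.65°
∠H(j10) = 67.80° − 87.65° = -19.85°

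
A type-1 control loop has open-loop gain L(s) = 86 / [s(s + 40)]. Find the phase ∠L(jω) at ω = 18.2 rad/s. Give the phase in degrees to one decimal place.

∠(j18.2 + 40) = arctan(18.2/40) = 24.47°
∠(j18.2) = 90.00°
∠L(j18.2) = − (24.47° + 90.00°) = -114.47°

-114.5 deg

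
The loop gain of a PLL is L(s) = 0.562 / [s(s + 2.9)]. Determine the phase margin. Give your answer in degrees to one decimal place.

Gain crossover: |L(jω)| = 1 at ω ≈ 0.193 rad/s.
∠L(j0.193) = −90° − arctan(0.193/2.9) ≈ -93.81°
PM = 180° + (-93.81°) = 86.19°

86.2°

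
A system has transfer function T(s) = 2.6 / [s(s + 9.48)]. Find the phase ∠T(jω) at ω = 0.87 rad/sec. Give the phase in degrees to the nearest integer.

-95°

∠(j0.87 + 9.48) = arctan(0.87/9.48) = 5.24°
∠(j0.87) = 90.00°
∠T(j0.87) = − (5.24° + 90.00°) = -95.24°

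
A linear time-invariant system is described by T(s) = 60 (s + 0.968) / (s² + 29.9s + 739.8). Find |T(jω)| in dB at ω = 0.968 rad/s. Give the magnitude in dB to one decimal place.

-19.1 dB

|j0.968 + 0.968| = √(0.968² + 0.968²) = 1.369
|(j0.968)² + 29.9(j0.968) + 739.8| = |738.86 + j28.943| = 739.4
|T(j0.968)| = 60 × 1.369 / 739.4 = 0.11108
20 log₁₀(0.11108) = -19.09 dB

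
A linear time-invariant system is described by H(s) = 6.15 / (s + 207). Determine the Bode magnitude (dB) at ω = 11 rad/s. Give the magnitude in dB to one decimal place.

|j11 + 207| = √(11² + 207²) = 207.3
|H(j11)| = 6.15 / 207.3 = 0.029668
20 log₁₀(0.029668) = -30.55 dB

-30.6 dB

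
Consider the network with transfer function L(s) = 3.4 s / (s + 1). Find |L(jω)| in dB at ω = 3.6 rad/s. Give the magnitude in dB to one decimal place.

|j3.6| = 3.6
|j3.6 + 1| = √(3.6² + 1²) = 3.736
|L(j3.6)| = 3.4 × 3.6 / 3.736 = 3.276
20 log₁₀(3.276) = 10.31 dB

10.3 dB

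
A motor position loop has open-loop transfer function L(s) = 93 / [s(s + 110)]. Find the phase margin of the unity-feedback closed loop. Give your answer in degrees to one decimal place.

89.6°

Gain crossover: |L(jω)| = 1 at ω ≈ 0.845 rad/sec.
∠L(j0.845) = −90° − arctan(0.845/110) ≈ -90.44°
PM = 180° + (-90.44°) = 89.56°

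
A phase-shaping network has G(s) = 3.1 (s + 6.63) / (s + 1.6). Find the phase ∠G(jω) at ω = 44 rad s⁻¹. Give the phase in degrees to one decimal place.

-6.5°

∠(j44 + 6.63) = arctan(44/6.63) = 81.43°
∠(j44 + 1.6) = arctan(44/1.6) = 87.92°
∠G(j44) = 81.43° − 87.92° = -6.49°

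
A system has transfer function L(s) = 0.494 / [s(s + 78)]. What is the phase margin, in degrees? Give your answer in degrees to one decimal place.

Gain crossover: |L(jω)| = 1 at ω ≈ 0.00633 rad/sec.
∠L(j0.00633) = −90° − arctan(0.00633/78) ≈ -90.00°
PM = 180° + (-90.00°) = 90.00°

90.0 deg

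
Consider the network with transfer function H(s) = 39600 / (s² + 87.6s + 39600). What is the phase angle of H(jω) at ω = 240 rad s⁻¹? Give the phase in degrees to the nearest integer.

∠[(j240)² + 87.6(j240) + 39600] = ∠[-18000 + j21024] = 130.57°
∠H(j240) = −130.57° = -130.57°

-131°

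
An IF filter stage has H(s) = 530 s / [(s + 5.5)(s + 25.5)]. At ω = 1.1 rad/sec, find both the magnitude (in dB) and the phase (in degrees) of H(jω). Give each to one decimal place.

|j1.1| = 1.1
|j1.1 + 5.5| = √(1.1² + 5.5²) = 5.609
|j1.1 + 25.5| = √(1.1² + 25.5²) = 25.52
|H(j1.1)| = 530 × 1.1 / (5.609 × 25.52) = 4.0724
20 log₁₀(4.0724) = 12.20 dB
∠(j1.1) = 90.00°
∠(j1.1 + 5.5) = arctan(1.1/5.5) = 11.31°
∠(j1.1 + 25.5) = arctan(1.1/25.5) = 2.47°
∠H(j1.1) = 90.00° − (11.31° + 2.47°) = 76.22°

|H| = 12.2 dB, ∠H = 76.2°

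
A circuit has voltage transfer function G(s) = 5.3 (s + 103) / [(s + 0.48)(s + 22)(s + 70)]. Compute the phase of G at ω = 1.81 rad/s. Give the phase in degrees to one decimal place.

∠(j1.81 + 103) = arctan(1.81/103) = 1.01°
∠(j1.81 + 0.48) = arctan(1.81/0.48) = 75.15°
∠(j1.81 + 22) = arctan(1.81/22) = 4.70°
∠(j1.81 + 70) = arctan(1.81/70) = 1.48°
∠G(j1.81) = 1.01° − (75.15° + 4.70° + 1.48°) = -80.33°

-80.3°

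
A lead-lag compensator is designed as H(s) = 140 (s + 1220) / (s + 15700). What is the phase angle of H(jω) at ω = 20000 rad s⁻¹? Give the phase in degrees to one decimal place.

∠(j20000 + 1220) = arctan(20000/1220) = 86.51°
∠(j20000 + 15700) = arctan(20000/15700) = 51.87°
∠H(j20000) = 86.51° − 51.87° = 34.64°

34.6 deg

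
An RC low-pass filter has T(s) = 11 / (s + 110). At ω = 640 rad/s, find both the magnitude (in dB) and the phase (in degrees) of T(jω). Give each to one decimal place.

|T| = -35.4 dB, ∠T = -80.2°

|j640 + 110| = √(640² + 110²) = 649.4
|T(j640)| = 11 / 649.4 = 0.016939
20 log₁₀(0.016939) = -35.42 dB
∠(j640 + 110) = arctan(640/110) = 80.25°
∠T(j640) = −80.25° = -80.25°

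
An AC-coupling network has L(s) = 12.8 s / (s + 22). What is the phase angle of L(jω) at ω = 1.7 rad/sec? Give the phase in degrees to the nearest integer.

∠(j1.7) = 90.00°
∠(j1.7 + 22) = arctan(1.7/22) = 4.42°
∠L(j1.7) = 90.00° − 4.42° = 85.58°

86°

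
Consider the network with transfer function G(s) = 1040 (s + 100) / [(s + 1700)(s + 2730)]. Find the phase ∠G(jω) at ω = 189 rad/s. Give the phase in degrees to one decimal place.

∠(j189 + 100) = arctan(189/100) = 62.12°
∠(j189 + 1700) = arctan(189/1700) = 6.34°
∠(j189 + 2730) = arctan(189/2730) = 3.96°
∠G(j189) = 62.12° − (6.34° + 3.96°) = 51.81°

51.8°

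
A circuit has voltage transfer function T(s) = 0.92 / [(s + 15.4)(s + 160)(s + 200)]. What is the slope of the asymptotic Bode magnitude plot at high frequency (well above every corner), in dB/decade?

-60 dB/decade

With 0 zeros and 3 poles, the high-frequency asymptotic slope is 20 × (0 − 3) = -60 dB/decade.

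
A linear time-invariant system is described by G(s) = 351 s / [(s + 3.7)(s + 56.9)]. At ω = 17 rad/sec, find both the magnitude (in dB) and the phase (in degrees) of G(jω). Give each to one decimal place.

|G| = 15.2 dB, ∠G = -4.4°

|j17| = 17
|j17 + 3.7| = √(17² + 3.7²) = 17.4
|j17 + 56.9| = √(17² + 56.9²) = 59.39
|G(j17)| = 351 × 17 / (17.4 × 59.39) = 5.7753
20 log₁₀(5.7753) = 15.23 dB
∠(j17) = 90.00°
∠(j17 + 3.7) = arctan(17/3.7) = 77.72°
∠(j17 + 56.9) = arctan(17/56.9) = 16.63°
∠G(j17) = 90.00° − (77.72° + 16.63°) = -4.36°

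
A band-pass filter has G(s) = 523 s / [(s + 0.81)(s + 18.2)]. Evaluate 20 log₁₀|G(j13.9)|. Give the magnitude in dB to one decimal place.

27.2 dB

|j13.9| = 13.9
|j13.9 + 0.81| = √(13.9² + 0.81²) = 13.92
|j13.9 + 18.2| = √(13.9² + 18.2²) = 22.9
|G(j13.9)| = 523 × 13.9 / (13.92 × 22.9) = 22.799
20 log₁₀(22.799) = 27.16 dB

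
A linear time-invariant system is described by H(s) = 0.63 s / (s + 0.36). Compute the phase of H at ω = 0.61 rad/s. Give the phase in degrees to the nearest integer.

∠(j0.61) = 90.00°
∠(j0.61 + 0.36) = arctan(0.61/0.36) = 59.45°
∠H(j0.61) = 90.00° − 59.45° = 30.55°

31°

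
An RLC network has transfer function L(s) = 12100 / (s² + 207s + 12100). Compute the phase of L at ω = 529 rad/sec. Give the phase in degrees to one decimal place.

∠[(j529)² + 207(j529) + 12100] = ∠[-2.6774e+05 + j1.095e+05] = 157.76°
∠L(j529) = −157.76° = -157.76°

-157.8°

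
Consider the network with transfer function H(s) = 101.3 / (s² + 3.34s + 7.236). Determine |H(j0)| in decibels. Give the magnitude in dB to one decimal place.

22.9 dB

H(0) = 101.3 / 7.236 = 13.999
20 log₁₀(13.999) = 22.92 dB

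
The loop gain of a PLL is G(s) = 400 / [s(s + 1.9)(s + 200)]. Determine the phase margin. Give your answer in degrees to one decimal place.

Gain crossover: |G(jω)| = 1 at ω ≈ 0.943 rad/sec.
∠G(j0.943) = −90° − arctan(0.943/1.9) − arctan(0.943/200) ≈ -116.66°
PM = 180° + (-116.66°) = 63.34°

63.3°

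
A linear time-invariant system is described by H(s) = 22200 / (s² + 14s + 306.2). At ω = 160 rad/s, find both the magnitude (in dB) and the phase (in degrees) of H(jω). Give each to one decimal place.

|H| = -1.2 dB, ∠H = -174.9 deg

|(j160)² + 14(j160) + 306.2| = |-25294 + j2240| = 2.539e+04
|H(j160)| = 22200 / 2.539e+04 = 0.87426
20 log₁₀(0.87426) = -1.17 dB
∠[(j160)² + 14(j160) + 306.2] = ∠[-25294 + j2240] = 174.94°
∠H(j160) = −174.94° = -174.94°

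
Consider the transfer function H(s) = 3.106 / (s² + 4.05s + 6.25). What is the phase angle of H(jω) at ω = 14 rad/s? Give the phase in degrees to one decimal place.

∠[(j14)² + 4.05(j14) + 6.25] = ∠[-189.75 + j56.7] = 163.36°
∠H(j14) = −163.36° = -163.36°

-163.4°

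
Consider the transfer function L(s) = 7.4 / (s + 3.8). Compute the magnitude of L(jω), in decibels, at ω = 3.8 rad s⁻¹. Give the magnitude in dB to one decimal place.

2.8 dB

|j3.8 + 3.8| = √(3.8² + 3.8²) = 5.374
|L(j3.8)| = 7.4 / 5.374 = 1.377
20 log₁₀(1.377) = 2.78 dB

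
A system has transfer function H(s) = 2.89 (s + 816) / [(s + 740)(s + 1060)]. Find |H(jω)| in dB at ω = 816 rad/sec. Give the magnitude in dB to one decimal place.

|j816 + 816| = √(816² + 816²) = 1154
|j816 + 740| = √(816² + 740²) = 1102
|j816 + 1060| = √(816² + 1060²) = 1338
|H(j816)| = 2.89 × 1154 / (1102 × 1338) = 0.0022632
20 log₁₀(0.0022632) = -52.91 dB

-52.9 dB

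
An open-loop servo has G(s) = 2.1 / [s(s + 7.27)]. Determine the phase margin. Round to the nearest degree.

Gain crossover: |G(jω)| = 1 at ω ≈ 0.289 rad/sec.
∠G(j0.289) = −90° − arctan(0.289/7.27) ≈ -92.27°
PM = 180° + (-92.27°) = 87.73°

88°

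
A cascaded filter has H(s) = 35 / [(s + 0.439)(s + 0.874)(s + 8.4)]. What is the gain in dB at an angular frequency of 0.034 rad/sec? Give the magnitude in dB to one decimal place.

|j0.034 + 0.439| = √(0.034² + 0.439²) = 0.4403
|j0.034 + 0.874| = √(0.034² + 0.874²) = 0.8747
|j0.034 + 8.4| = √(0.034² + 8.4²) = 8.4
|H(j0.034)| = 35 / (0.4403 × 0.8747 × 8.4) = 10.819
20 log₁₀(10.819) = 20.68 dB

20.7 dB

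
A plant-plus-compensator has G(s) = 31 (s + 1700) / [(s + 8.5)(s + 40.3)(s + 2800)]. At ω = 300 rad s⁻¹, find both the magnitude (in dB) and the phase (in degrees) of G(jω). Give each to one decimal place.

|G| = -73.6 dB, ∠G = -166.8°

|j300 + 1700| = √(300² + 1700²) = 1726
|j300 + 8.5| = √(300² + 8.5²) = 300.1
|j300 + 40.3| = √(300² + 40.3²) = 302.7
|j300 + 2800| = √(300² + 2800²) = 2816
|G(j300)| = 31 × 1726 / (300.1 × 302.7 × 2816) = 0.00020919
20 log₁₀(0.00020919) = -73.59 dB
∠(j300 + 1700) = arctan(300/1700) = 10.01°
∠(j300 + 8.5) = arctan(300/8.5) = 88.38°
∠(j300 + 40.3) = arctan(300/40.3) = 82.35°
∠(j300 + 2800) = arctan(300/2800) = 6.12°
∠G(j300) = 10.01° − (88.38° + 82.35° + 6.12°) = -166.83°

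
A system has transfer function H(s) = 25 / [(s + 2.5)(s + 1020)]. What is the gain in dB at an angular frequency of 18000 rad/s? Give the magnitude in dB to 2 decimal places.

|j18000 + 2.5| = √(18000² + 2.5²) = 1.8e+04
|j18000 + 1020| = √(18000² + 1020²) = 1.803e+04
|H(j18000)| = 25 / (1.8e+04 × 1.803e+04) = 7.7037e-08
20 log₁₀(7.7037e-08) = -142.266 dB

-142.27 dB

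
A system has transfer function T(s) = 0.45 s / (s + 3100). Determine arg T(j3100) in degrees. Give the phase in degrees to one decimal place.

∠(j3100) = 90.00°
∠(j3100 + 3100) = arctan(3100/3100) = 45.00°
∠T(j3100) = 90.00° − 45.00° = 45.00°

45.0 deg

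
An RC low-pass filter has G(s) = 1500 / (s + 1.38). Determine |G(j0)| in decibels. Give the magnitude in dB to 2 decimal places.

G(0) = 1500 / 1.38 = 1087
20 log₁₀(1087) = 60.724 dB

60.72 dB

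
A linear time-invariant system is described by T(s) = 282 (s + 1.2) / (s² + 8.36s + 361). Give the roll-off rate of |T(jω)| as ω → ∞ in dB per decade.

With 1 zero and 2 poles, the high-frequency asymptotic slope is 20 × (1 − 2) = -20 dB/decade.

-20 dB/decade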